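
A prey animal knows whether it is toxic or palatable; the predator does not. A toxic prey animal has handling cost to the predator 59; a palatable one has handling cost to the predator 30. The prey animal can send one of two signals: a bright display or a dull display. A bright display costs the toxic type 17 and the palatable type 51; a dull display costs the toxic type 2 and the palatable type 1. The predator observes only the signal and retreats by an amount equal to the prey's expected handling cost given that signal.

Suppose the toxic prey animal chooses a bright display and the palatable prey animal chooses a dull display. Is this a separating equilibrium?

Under separation the predator infers type exactly: bright display → toxic (pays 59), dull display → palatable (pays 30).
Toxic: bright display gives 59 − 17 = 42; dull display gives 30 − 2 = 28. No deviation. ✓
Palatable: dull display gives 30 − 1 = 29; bright display gives 59 − 51 = 8. No deviation. ✓
Both incentive constraints hold.

Yes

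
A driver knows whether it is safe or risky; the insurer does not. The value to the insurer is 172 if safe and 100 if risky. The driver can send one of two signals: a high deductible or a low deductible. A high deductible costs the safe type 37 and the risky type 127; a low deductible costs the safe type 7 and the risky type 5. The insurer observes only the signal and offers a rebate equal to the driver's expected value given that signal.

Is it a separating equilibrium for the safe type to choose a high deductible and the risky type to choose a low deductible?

Yes

Under separation the insurer infers type exactly: high deductible → safe (pays 172), low deductible → risky (pays 100).
Safe: high deductible gives 172 − 37 = 135; low deductible gives 100 − 7 = 93. No deviation. ✓
Risky: low deductible gives 100 − 5 = 95; high deductible gives 172 − 127 = 45. No deviation. ✓
Neither type gains from mimicking the other.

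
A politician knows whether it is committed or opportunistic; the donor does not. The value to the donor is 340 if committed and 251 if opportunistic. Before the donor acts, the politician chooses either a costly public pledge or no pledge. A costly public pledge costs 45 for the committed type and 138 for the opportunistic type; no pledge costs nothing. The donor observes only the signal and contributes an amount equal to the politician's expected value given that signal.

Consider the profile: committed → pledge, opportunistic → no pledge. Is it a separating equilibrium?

If types separate, pledge earns payment 340 and no pledge earns 251.
Committed: pledge gives 340 − 45 = 295; no pledge gives 251 − 0 = 251. No deviation. ✓
Opportunistic: no pledge gives 251 − 0 = 251; pledge gives 340 − 138 = 202. No deviation. ✓
Neither type gains from mimicking the other.

Yes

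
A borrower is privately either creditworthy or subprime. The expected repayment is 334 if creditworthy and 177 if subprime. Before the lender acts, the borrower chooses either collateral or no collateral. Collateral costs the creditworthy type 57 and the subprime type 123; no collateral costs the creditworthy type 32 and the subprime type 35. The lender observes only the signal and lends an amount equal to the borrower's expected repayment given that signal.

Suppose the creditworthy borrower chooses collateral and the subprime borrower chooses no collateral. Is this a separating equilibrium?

No

If types separate, collateral earns payment 334 and no collateral earns 177.
Creditworthy: collateral gives 334 − 57 = 277; no collateral gives 177 − 32 = 145. No deviation. ✓
Subprime: no collateral gives 177 − 35 = 142; collateral gives 334 − 123 = 211. Would deviate. ✗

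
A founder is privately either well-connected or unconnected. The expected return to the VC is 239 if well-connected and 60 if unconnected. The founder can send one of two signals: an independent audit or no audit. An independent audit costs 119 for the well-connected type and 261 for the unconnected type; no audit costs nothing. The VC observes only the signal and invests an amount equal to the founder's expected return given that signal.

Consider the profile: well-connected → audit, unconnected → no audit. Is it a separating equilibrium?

Yes

Under separation the VC infers type exactly: audit → well-connected (pays 239), no audit → unconnected (pays 60).
Well-connected: audit gives 239 − 119 = 120; no audit gives 60 − 0 = 60. No deviation. ✓
Unconnected: no audit gives 60 − 0 = 60; audit gives 239 − 261 = -22. No deviation. ✓
Neither type gains from mimicking the other.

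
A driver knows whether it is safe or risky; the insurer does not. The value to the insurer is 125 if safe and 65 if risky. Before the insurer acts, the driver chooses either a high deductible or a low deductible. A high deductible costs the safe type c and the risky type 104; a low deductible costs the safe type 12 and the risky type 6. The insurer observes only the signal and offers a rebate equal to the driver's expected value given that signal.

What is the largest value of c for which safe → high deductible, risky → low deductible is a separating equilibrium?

Under separation: high deductible → safe (pays 125); low deductible → risky (pays 65).
Risky: 65 − 6 = 59 ≥ 125 − 104 = 21. Holds regardless of c. ✓
Safe: 125 − c ≥ 65 − 12, so c ≤ 125 − 53 = 72.

72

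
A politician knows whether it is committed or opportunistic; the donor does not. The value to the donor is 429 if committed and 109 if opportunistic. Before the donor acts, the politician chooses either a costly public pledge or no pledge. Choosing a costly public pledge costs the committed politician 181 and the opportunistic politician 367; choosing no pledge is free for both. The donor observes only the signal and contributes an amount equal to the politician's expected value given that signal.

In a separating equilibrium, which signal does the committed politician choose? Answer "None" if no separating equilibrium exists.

pledge

Try committed → pledge, opportunistic → no pledge:
  If types separate, pledge earns payment 429 and no pledge earns 109.
  Committed: pledge gives 429 − 181 = 248; no pledge gives 109 − 0 = 109. No deviation. ✓
  Opportunistic: no pledge gives 109 − 0 = 109; pledge gives 429 − 367 = 62. No deviation. ✓
Both hold — the committed type sends pledge.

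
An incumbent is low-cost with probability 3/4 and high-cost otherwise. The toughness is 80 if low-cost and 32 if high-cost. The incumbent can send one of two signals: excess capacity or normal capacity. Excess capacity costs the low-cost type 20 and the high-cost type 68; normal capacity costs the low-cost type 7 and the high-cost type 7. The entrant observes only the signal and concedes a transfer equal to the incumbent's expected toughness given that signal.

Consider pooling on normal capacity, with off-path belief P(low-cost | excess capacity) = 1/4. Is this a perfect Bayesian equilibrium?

Yes

At the pooled signal (normal capacity) the entrant holds the prior 3/4 and pays 3/4·80 + 1/4·32 = 68. Off-path (excess capacity) belief 1/4 gives 1/4·80 + 3/4·32 = 44.
Low-cost: normal capacity gives 68 − 7 = 61; excess capacity gives 44 − 20 = 24. Stays. ✓
High-cost: normal capacity gives 68 − 7 = 61; excess capacity gives 44 − 68 = -24. Stays. ✓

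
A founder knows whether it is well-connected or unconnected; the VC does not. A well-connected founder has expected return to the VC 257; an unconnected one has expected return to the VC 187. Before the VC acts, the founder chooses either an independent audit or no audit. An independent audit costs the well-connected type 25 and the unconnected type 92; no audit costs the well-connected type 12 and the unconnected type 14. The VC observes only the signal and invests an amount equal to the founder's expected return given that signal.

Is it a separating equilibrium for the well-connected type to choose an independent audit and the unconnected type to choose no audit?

Yes

If types separate, audit earns payment 257 and no audit earns 187.
Well-connected: audit gives 257 − 25 = 232; no audit gives 187 − 12 = 175. No deviation. ✓
Unconnected: no audit gives 187 − 14 = 173; audit gives 257 − 92 = 165. No deviation. ✓
Neither type gains from mimicking the other.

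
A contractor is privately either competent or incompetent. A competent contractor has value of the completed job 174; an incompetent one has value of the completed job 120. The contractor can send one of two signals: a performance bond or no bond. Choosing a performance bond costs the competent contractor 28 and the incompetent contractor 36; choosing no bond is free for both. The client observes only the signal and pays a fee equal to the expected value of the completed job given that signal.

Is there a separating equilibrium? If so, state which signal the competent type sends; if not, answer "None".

None

Try competent → bond, incompetent → no bond:
  Under separation the client infers type exactly: bond → competent (pays 174), no bond → incompetent (pays 120).
  Competent: bond gives 174 − 28 = 146; no bond gives 120 − 0 = 120. No deviation. ✓
  Incompetent: no bond gives 120 − 0 = 120; bond gives 174 − 36 = 138. Would deviate. ✗
Try competent → no bond, incompetent → bond:
  Under separation the client infers type exactly: no bond → competent (pays 174), bond → incompetent (pays 120).
  Competent: no bond gives 174 − 0 = 174; bond gives 120 − 28 = 92. No deviation. ✓
  Incompetent: bond gives 120 − 36 = 84; no bond gives 174 − 0 = 174. Would deviate. ✗
Neither assignment is incentive-compatible.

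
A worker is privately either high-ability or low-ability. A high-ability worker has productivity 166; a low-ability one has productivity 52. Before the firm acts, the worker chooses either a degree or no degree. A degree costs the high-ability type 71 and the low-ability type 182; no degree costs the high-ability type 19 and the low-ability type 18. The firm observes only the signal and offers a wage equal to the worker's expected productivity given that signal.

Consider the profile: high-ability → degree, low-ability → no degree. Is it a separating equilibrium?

Yes

If types separate, degree earns payment 166 and no degree earns 52.
High-ability: degree gives 166 − 71 = 95; no degree gives 52 − 19 = 33. No deviation. ✓
Low-ability: no degree gives 52 − 18 = 34; degree gives 166 − 182 = -16. No deviation. ✓
Neither type gains from mimicking the other.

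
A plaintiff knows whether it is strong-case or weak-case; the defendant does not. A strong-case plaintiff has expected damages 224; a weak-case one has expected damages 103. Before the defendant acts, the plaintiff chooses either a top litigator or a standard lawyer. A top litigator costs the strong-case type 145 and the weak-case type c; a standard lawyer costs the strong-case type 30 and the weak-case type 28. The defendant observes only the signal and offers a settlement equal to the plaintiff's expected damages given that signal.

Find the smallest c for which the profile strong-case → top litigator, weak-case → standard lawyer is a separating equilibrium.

Under separation: top litigator → strong-case (pays 224); standard lawyer → weak-case (pays 103).
Strong-case: 224 − 145 = 79 ≥ 103 − 30 = 73. Holds regardless of c. ✓
Weak-case: 103 − 28 ≥ 224 − c, so c ≥ 224 − 75 = 149.

149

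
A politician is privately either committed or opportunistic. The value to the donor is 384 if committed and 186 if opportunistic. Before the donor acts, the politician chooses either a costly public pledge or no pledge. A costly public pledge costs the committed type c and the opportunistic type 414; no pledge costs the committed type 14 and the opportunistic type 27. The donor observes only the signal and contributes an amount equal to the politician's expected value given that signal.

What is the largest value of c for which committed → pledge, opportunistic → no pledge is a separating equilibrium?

Under separation: pledge → committed (pays 384); no pledge → opportunistic (pays 186).
Opportunistic: 186 − 27 = 159 ≥ 384 − 414 = -30. Holds regardless of c. ✓
Committed: 384 − c ≥ 186 − 14, so c ≤ 384 − 172 = 212.

212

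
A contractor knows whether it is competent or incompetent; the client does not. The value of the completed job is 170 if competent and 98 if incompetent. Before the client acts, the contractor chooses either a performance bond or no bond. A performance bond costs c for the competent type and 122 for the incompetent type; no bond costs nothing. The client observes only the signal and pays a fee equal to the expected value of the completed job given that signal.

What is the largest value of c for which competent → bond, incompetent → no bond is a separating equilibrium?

72

Under separation: bond → competent (pays 170); no bond → incompetent (pays 98).
Incompetent: 98 − 0 = 98 ≥ 170 − 122 = 48. Holds regardless of c. ✓
Competent: 170 − c ≥ 98 − 0, so c ≤ 170 − 98 = 72.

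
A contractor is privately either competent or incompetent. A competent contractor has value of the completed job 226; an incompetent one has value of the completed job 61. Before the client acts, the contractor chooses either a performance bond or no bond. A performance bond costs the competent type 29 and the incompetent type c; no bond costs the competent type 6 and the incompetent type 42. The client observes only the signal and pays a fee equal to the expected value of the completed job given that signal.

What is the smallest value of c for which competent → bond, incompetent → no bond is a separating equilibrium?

Under separation: bond → competent (pays 226); no bond → incompetent (pays 61).
Competent: 226 − 29 = 197 ≥ 61 − 6 = 55. Holds regardless of c. ✓
Incompetent: 61 − 42 ≥ 226 − c, so c ≥ 226 − 19 = 207.

207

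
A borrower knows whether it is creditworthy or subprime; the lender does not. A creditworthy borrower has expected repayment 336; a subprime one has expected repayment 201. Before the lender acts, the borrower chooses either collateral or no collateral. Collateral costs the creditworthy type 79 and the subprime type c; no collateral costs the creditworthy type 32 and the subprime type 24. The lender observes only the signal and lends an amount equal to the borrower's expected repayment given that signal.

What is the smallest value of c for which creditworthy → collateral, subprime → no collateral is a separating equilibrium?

159

Under separation: collateral → creditworthy (pays 336); no collateral → subprime (pays 201).
Creditworthy: 336 − 79 = 257 ≥ 201 − 32 = 169. Holds regardless of c. ✓
Subprime: 201 − 24 ≥ 336 − c, so c ≥ 336 − 177 = 159.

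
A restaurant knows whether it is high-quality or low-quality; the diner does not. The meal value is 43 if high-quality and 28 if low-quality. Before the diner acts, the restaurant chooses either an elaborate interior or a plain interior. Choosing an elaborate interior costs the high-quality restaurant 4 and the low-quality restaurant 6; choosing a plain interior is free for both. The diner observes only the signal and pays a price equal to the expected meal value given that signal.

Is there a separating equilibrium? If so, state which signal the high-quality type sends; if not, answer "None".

Try high-quality → elaborate interior, low-quality → plain interior:
  If types separate, elaborate interior earns payment 43 and plain interior earns 28.
  High-quality: elaborate interior gives 43 − 4 = 39; plain interior gives 28 − 0 = 28. No deviation. ✓
  Low-quality: plain interior gives 28 − 0 = 28; elaborate interior gives 43 − 6 = 37. Would deviate. ✗
Try high-quality → plain interior, low-quality → elaborate interior:
  If types separate, plain interior earns payment 43 and elaborate interior earns 28.
  High-quality: plain interior gives 43 − 0 = 43; elaborate interior gives 28 − 4 = 24. No deviation. ✓
  Low-quality: elaborate interior gives 28 − 6 = 22; plain interior gives 43 − 0 = 43. Would deviate. ✗
Neither assignment is incentive-compatible.

None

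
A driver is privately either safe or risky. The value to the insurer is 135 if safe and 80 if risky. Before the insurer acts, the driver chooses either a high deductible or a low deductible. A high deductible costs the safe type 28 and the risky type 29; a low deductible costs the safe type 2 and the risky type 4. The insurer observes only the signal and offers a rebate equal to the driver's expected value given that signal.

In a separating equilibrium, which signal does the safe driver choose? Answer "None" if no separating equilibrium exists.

Try safe → high deductible, risky → low deductible:
  Under separation the insurer infers type exactly: high deductible → safe (pays 135), low deductible → risky (pays 80).
  Safe: high deductible gives 135 − 28 = 107; low deductible gives 80 − 2 = 78. No deviation. ✓
  Risky: low deductible gives 80 − 4 = 76; high deductible gives 135 − 29 = 106. Would deviate. ✗
Try safe → low deductible, risky → high deductible:
  Under separation the insurer infers type exactly: low deductible → safe (pays 135), high deductible → risky (pays 80).
  Safe: low deductible gives 135 − 2 = 133; high deductible gives 80 − 28 = 52. No deviation. ✓
  Risky: high deductible gives 80 − 29 = 51; low deductible gives 135 − 4 = 131. Would deviate. ✗
Neither assignment is incentive-compatible.

None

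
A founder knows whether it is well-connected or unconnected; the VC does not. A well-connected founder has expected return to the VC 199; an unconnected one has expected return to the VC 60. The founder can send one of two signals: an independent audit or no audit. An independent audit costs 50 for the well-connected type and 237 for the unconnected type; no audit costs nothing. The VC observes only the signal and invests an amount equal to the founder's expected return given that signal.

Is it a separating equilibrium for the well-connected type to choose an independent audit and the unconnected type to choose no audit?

If types separate, audit earns payment 199 and no audit earns 60.
Well-connected: audit gives 199 − 50 = 149; no audit gives 60 − 0 = 60. No deviation. ✓
Unconnected: no audit gives 60 − 0 = 60; audit gives 199 − 237 = -38. No deviation. ✓
Neither type gains from mimicking the other.

Yes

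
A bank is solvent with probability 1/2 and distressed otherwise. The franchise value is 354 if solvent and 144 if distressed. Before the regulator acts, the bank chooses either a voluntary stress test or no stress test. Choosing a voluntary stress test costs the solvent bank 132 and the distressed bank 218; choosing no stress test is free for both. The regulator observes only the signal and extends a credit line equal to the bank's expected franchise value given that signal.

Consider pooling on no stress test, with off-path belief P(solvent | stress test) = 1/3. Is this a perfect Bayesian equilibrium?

On the equilibrium path (no stress test) the regulator holds the prior 1/2 and pays 1/2·354 + 1/2·144 = 249. Off-path (stress test) belief 1/3 gives 1/3·354 + 2/3·144 = 214.
Solvent: no stress test gives 249 − 0 = 249; stress test gives 214 − 132 = 82. Stays. ✓
Distressed: no stress test gives 249 − 0 = 249; stress test gives 214 − 218 = -4. Stays. ✓
Beliefs are Bayes-consistent on-path and both types best-respond.

Yes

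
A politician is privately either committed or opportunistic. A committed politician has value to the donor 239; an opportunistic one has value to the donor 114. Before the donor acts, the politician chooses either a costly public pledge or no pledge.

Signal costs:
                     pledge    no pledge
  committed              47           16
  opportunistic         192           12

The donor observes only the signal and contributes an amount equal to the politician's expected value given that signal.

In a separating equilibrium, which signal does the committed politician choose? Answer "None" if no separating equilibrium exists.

pledge

Try committed → pledge, opportunistic → no pledge:
  If types separate, pledge earns payment 239 and no pledge earns 114.
  Committed: pledge gives 239 − 47 = 192; no pledge gives 114 − 16 = 98. No deviation. ✓
  Opportunistic: no pledge gives 114 − 12 = 102; pledge gives 239 − 192 = 47. No deviation. ✓
Both hold — the committed type sends pledge.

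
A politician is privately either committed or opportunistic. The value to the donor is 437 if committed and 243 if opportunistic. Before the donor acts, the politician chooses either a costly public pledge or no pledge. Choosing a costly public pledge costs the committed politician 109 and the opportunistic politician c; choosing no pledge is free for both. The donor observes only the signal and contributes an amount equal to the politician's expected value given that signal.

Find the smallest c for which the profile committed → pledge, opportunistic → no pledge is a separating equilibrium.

Under separation: pledge → committed (pays 437); no pledge → opportunistic (pays 243).
Committed: 437 − 109 = 328 ≥ 243 − 0 = 243. Holds regardless of c. ✓
Opportunistic: 243 − 0 ≥ 437 − c, so c ≥ 437 − 243 = 194.

194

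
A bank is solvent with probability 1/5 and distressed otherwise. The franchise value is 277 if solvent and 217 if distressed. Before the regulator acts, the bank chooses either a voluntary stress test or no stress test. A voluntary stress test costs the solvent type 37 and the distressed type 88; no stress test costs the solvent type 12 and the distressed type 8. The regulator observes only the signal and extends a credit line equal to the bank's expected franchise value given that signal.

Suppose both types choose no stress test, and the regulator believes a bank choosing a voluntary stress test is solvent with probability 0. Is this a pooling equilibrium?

Yes

On the equilibrium path (no stress test) the regulator holds the prior 1/5 and pays 1/5·277 + 4/5·217 = 229. Off-path (stress test) belief 0 gives 0·277 + 1·217 = 217.
Solvent: no stress test gives 229 − 12 = 217; stress test gives 217 − 37 = 180. Stays. ✓
Distressed: no stress test gives 229 − 8 = 221; stress test gives 217 − 88 = 129. Stays. ✓
Beliefs are Bayes-consistent on-path and both types best-respond.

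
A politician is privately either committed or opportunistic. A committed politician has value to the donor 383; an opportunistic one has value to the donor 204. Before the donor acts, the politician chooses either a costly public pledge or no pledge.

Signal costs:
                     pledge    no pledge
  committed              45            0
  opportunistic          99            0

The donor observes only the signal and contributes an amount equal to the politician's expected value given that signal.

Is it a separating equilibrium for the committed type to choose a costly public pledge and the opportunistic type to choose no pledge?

Under separation the donor infers type exactly: pledge → committed (pays 383), no pledge → opportunistic (pays 204).
Committed: pledge gives 383 − 45 = 338; no pledge gives 204 − 0 = 204. No deviation. ✓
Opportunistic: no pledge gives 204 − 0 = 204; pledge gives 383 − 99 = 284. Would deviate. ✗

No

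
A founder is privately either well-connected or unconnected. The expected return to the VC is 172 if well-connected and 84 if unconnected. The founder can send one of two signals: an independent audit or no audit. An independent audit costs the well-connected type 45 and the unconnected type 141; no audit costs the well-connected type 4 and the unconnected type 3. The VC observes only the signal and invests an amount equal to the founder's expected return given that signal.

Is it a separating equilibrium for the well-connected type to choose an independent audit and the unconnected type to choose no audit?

Yes

If types separate, audit earns payment 172 and no audit earns 84.
Well-connected: audit gives 172 − 45 = 127; no audit gives 84 − 4 = 80. No deviation. ✓
Unconnected: no audit gives 84 − 3 = 81; audit gives 172 − 141 = 31. No deviation. ✓
Both incentive constraints hold.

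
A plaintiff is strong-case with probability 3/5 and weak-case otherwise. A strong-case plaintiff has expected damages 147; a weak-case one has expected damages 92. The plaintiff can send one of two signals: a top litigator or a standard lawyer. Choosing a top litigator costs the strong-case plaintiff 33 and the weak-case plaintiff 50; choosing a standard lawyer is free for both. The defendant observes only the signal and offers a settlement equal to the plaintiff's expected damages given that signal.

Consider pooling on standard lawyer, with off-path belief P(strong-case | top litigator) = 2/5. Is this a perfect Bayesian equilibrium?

Yes

At the pooled signal (standard lawyer) the defendant holds the prior 3/5 and pays 3/5·147 + 2/5·92 = 125. Off-path (top litigator) belief 2/5 gives 2/5·147 + 3/5·92 = 114.
Strong-case: standard lawyer gives 125 − 0 = 125; top litigator gives 114 − 33 = 81. Stays. ✓
Weak-case: standard lawyer gives 125 − 0 = 125; top litigator gives 114 − 50 = 64. Stays. ✓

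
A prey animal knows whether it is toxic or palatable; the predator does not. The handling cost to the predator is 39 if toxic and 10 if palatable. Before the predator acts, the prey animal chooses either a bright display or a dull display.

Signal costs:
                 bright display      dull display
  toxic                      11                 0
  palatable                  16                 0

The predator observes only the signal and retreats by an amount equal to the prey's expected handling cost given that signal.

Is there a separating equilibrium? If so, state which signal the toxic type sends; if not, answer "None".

Try toxic → bright display, palatable → dull display:
  Under separation the predator infers type exactly: bright display → toxic (pays 39), dull display → palatable (pays 10).
  Toxic: bright display gives 39 − 11 = 28; dull display gives 10 − 0 = 10. No deviation. ✓
  Palatable: dull display gives 10 − 0 = 10; bright display gives 39 − 16 = 23. Would deviate. ✗
Try toxic → dull display, palatable → bright display:
  Under separation the predator infers type exactly: dull display → toxic (pays 39), bright display → palatable (pays 10).
  Toxic: dull display gives 39 − 0 = 39; bright display gives 10 − 11 = -1. No deviation. ✓
  Palatable: bright display gives 10 − 16 = -6; dull display gives 39 − 0 = 39. Would deviate. ✗
Neither assignment is incentive-compatible.

None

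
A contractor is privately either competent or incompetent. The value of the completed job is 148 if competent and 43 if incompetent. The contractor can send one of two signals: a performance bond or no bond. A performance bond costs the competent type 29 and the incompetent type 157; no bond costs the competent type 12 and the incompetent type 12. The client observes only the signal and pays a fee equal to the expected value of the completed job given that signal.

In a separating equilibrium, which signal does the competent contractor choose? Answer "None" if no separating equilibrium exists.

bond

Try competent → bond, incompetent → no bond:
  Under separation the client infers type exactly: bond → competent (pays 148), no bond → incompetent (pays 43).
  Competent: bond gives 148 − 29 = 119; no bond gives 43 − 12 = 31. No deviation. ✓
  Incompetent: no bond gives 43 − 12 = 31; bond gives 148 − 157 = -9. No deviation. ✓
Both hold — the competent type sends bond.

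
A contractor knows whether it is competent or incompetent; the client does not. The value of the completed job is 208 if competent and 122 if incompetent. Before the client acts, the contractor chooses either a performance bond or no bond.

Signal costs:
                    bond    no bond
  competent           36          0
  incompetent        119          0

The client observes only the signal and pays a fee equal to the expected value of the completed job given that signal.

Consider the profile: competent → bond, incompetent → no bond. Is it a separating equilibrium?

Yes

Under separation the client infers type exactly: bond → competent (pays 208), no bond → incompetent (pays 122).
Competent: bond gives 208 − 36 = 172; no bond gives 122 − 0 = 122. No deviation. ✓
Incompetent: no bond gives 122 − 0 = 122; bond gives 208 − 119 = 89. No deviation. ✓
Neither type gains from mimicking the other.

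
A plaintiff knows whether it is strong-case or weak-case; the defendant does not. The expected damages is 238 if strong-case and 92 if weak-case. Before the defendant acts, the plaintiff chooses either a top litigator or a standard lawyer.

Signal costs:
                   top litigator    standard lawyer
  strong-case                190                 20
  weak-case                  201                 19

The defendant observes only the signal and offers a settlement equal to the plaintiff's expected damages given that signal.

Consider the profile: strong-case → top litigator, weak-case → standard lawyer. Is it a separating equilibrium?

No

If types separate, top litigator earns payment 238 and standard lawyer earns 92.
Strong-case: top litigator gives 238 − 190 = 48; standard lawyer gives 92 − 20 = 72. Would deviate. ✗
Weak-case: standard lawyer gives 92 − 19 = 73; top litigator gives 238 − 201 = 37. No deviation. ✓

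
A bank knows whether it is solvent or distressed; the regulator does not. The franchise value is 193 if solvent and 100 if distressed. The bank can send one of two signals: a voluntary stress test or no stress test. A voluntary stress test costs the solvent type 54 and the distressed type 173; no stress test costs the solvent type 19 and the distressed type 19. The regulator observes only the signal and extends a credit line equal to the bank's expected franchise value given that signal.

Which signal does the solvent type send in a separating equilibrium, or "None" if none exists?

Try solvent → stress test, distressed → no stress test:
  If types separate, stress test earns payment 193 and no stress test earns 100.
  Solvent: stress test gives 193 − 54 = 139; no stress test gives 100 − 19 = 81. No deviation. ✓
  Distressed: no stress test gives 100 − 19 = 81; stress test gives 193 − 173 = 20. No deviation. ✓
Both hold — the solvent type sends stress test.

stress test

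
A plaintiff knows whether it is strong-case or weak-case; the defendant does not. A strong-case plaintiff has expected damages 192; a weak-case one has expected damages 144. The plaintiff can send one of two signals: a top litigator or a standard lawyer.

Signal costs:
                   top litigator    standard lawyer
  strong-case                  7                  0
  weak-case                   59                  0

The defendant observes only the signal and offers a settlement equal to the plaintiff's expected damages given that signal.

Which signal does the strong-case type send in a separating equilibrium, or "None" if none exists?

top litigator

Try strong-case → top litigator, weak-case → standard lawyer:
  If types separate, top litigator earns payment 192 and standard lawyer earns 144.
  Strong-case: top litigator gives 192 − 7 = 185; standard lawyer gives 144 − 0 = 144. No deviation. ✓
  Weak-case: standard lawyer gives 144 − 0 = 144; top litigator gives 192 − 59 = 133. No deviation. ✓
Both hold — the strong-case type sends top litigator.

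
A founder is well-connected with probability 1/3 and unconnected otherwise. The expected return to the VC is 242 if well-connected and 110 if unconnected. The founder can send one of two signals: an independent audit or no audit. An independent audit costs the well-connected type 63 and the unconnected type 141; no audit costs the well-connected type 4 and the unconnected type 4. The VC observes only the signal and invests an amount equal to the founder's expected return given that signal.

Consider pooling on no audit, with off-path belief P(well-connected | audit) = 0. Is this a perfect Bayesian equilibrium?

Yes

On the equilibrium path (no audit) the VC holds the prior 1/3 and pays 1/3·242 + 2/3·110 = 154. Off-path (audit) belief 0 gives 0·242 + 1·110 = 110.
Well-connected: no audit gives 154 − 4 = 150; audit gives 110 − 63 = 47. Stays. ✓
Unconnected: no audit gives 154 − 4 = 150; audit gives 110 − 141 = -31. Stays. ✓
Beliefs are Bayes-consistent on-path and both types best-respond.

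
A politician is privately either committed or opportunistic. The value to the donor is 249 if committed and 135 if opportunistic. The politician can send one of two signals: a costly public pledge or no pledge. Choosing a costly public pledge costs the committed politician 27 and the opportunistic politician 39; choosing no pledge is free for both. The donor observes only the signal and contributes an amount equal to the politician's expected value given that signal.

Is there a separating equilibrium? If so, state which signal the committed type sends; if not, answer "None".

Try committed → pledge, opportunistic → no pledge:
  If types separate, pledge earns payment 249 and no pledge earns 135.
  Committed: pledge gives 249 − 27 = 222; no pledge gives 135 − 0 = 135. No deviation. ✓
  Opportunistic: no pledge gives 135 − 0 = 135; pledge gives 249 − 39 = 210. Would deviate. ✗
Try committed → no pledge, opportunistic → pledge:
  If types separate, no pledge earns payment 249 and pledge earns 135.
  Committed: no pledge gives 249 − 0 = 249; pledge gives 135 − 27 = 108. No deviation. ✓
  Opportunistic: pledge gives 135 − 39 = 96; no pledge gives 249 − 0 = 249. Would deviate. ✗
Neither assignment is incentive-compatible.

None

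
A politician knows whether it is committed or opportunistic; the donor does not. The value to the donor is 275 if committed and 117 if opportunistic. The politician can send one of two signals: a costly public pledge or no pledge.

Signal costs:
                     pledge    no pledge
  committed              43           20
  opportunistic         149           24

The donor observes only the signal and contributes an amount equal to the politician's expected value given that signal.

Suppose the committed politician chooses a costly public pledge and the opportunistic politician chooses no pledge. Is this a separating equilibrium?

If types separate, pledge earns payment 275 and no pledge earns 117.
Committed: pledge gives 275 − 43 = 232; no pledge gives 117 − 20 = 97. No deviation. ✓
Opportunistic: no pledge gives 117 − 24 = 93; pledge gives 275 − 149 = 126. Would deviate. ✗

No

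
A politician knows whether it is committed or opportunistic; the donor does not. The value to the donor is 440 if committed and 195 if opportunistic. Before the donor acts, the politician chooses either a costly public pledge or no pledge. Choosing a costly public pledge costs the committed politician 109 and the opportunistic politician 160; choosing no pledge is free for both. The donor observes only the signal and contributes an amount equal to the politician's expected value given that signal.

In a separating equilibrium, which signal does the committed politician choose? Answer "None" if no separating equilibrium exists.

None

Try committed → pledge, opportunistic → no pledge:
  If types separate, pledge earns payment 440 and no pledge earns 195.
  Committed: pledge gives 440 − 109 = 331; no pledge gives 195 − 0 = 195. No deviation. ✓
  Opportunistic: no pledge gives 195 − 0 = 195; pledge gives 440 − 160 = 280. Would deviate. ✗
Try committed → no pledge, opportunistic → pledge:
  If types separate, no pledge earns payment 440 and pledge earns 195.
  Committed: no pledge gives 440 − 0 = 440; pledge gives 195 − 109 = 86. No deviation. ✓
  Opportunistic: pledge gives 195 − 160 = 35; no pledge gives 440 − 0 = 440. Would deviate. ✗
Neither assignment is incentive-compatible.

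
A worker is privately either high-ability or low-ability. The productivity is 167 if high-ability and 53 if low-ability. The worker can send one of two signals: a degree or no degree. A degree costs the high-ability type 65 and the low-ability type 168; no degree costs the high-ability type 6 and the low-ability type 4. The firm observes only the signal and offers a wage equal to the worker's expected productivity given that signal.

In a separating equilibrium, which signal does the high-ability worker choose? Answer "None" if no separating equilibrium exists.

Try high-ability → degree, low-ability → no degree:
  If types separate, degree earns payment 167 and no degree earns 53.
  High-ability: degree gives 167 − 65 = 102; no degree gives 53 − 6 = 47. No deviation. ✓
  Low-ability: no degree gives 53 − 4 = 49; degree gives 167 − 168 = -1. No deviation. ✓
Both hold — the high-ability type sends degree.

degree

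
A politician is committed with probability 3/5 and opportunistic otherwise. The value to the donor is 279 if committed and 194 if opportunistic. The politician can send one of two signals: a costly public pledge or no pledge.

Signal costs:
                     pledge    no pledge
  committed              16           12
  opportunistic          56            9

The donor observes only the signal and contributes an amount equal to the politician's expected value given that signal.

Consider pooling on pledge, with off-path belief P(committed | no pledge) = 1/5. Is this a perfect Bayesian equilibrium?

At the pooled signal (pledge) the donor holds the prior 3/5 and pays 3/5·279 + 2/5·194 = 245. Off-path (no pledge) belief 1/5 gives 1/5·279 + 4/5·194 = 211.
Committed: pledge gives 245 − 16 = 229; no pledge gives 211 − 12 = 199. Stays. ✓
Opportunistic: pledge gives 245 − 56 = 189; no pledge gives 211 − 9 = 202. Deviates. ✗

No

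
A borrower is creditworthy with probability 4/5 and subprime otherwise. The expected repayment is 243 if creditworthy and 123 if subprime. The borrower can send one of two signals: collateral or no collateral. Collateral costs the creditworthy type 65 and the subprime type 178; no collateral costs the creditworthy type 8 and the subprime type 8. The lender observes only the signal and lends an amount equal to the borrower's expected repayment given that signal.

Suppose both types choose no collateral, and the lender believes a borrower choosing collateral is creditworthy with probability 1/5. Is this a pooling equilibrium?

Yes

On the equilibrium path (no collateral) the lender holds the prior 4/5 and pays 4/5·243 + 1/5·123 = 219. Off-path (collateral) belief 1/5 gives 1/5·243 + 4/5·123 = 147.
Creditworthy: no collateral gives 219 − 8 = 211; collateral gives 147 − 65 = 82. Stays. ✓
Subprime: no collateral gives 219 − 8 = 211; collateral gives 147 − 178 = -31. Stays. ✓
Beliefs are Bayes-consistent on-path and both types best-respond.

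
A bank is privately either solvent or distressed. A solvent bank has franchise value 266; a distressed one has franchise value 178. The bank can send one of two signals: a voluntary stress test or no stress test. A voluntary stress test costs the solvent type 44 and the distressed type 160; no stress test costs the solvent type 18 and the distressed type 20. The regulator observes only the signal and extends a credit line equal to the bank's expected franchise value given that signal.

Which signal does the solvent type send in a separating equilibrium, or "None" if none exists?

stress test

Try solvent → stress test, distressed → no stress test:
  Under separation the regulator infers type exactly: stress test → solvent (pays 266), no stress test → distressed (pays 178).
  Solvent: stress test gives 266 − 44 = 222; no stress test gives 178 − 18 = 160. No deviation. ✓
  Distressed: no stress test gives 178 − 20 = 158; stress test gives 266 − 160 = 106. No deviation. ✓
Both hold — the solvent type sends stress test.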